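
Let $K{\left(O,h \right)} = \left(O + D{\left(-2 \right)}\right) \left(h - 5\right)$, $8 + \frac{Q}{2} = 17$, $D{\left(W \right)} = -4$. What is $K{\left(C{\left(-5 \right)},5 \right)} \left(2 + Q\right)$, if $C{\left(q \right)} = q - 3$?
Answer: $0$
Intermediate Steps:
$C{\left(q \right)} = -3 + q$
$Q = 18$ ($Q = -16 + 2 \cdot 17 = -16 + 34 = 18$)
$K{\left(O,h \right)} = \left(-5 + h\right) \left(-4 + O\right)$ ($K{\left(O,h \right)} = \left(O - 4\right) \left(h - 5\right) = \left(-4 + O\right) \left(-5 + h\right) = \left(-5 + h\right) \left(-4 + O\right)$)
$K{\left(C{\left(-5 \right)},5 \right)} \left(2 + Q\right) = \left(20 - 5 \left(-3 - 5\right) - 20 + \left(-3 - 5\right) 5\right) \left(2 + 18\right) = \left(20 - -40 - 20 - 40\right) 20 = \left(20 + 40 - 20 - 40\right) 20 = 0 \cdot 20 = 0$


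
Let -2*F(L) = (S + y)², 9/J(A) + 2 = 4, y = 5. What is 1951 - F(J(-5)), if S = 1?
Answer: 1969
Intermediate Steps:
J(A) = 9/2 (J(A) = 9/(-2 + 4) = 9/2)
F(L) = -18 (F(L) = -(1 + 5)²/2 = -½*6² = -½*36 = -18)
1951 - F(J(-5)) = 1951 - 1*(-18) = 1951 + 18 = 1969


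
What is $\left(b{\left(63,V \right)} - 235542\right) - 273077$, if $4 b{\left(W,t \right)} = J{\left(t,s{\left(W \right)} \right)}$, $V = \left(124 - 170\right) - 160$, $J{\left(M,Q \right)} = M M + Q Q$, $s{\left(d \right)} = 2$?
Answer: $-498009$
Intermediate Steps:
$J{\left(M,Q \right)} = M^{2} + Q^{2}$
$V = -206$ ($V = -46 - 160 = -206$)
$b{\left(W,t \right)} = 1 + \frac{t^{2}}{4}$ ($b{\left(W,t \right)} = \frac{t^{2} + 2^{2}}{4} = \frac{t^{2} + 4}{4} = \frac{4 + t^{2}}{4} = 1 + \frac{t^{2}}{4}$)
$\left(b{\left(63,V \right)} - 235542\right) - 273077 = \left(\left(1 + \frac{\left(-206\right)^{2}}{4}\right) - 235542\right) - 273077 = \left(\left(1 + \frac{1}{4} \cdot 42436\right) - 235542\right) - 273077 = \left(\left(1 + 10609\right) - 235542\right) - 273077 = \left(10610 - 235542\right) - 273077 = -224932 - 273077 = -498009$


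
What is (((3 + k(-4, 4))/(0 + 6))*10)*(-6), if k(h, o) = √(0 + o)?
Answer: -50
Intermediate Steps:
k(h, o) = √o
(((3 + k(-4, 4))/(0 + 6))*10)*(-6) = (((3 + √4)/(0 + 6))*10)*(-6) = (((3 + 2)/6)*10)*(-6) = ((5*(⅙))*10)*(-6) = ((⅚)*10)*(-6) = (25/3)*(-6) = -50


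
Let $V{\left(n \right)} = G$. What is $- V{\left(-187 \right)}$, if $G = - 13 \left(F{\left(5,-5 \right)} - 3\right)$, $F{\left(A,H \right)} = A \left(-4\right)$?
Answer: $-299$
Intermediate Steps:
$F{\left(A,H \right)} = - 4 A$
$G = 299$ ($G = - 13 \left(\left(-4\right) 5 - 3\right) = - 13 \left(-20 - 3\right) = \left(-13\right) \left(-23\right) = 299$)
$V{\left(n \right)} = 299$
$- V{\left(-187 \right)} = \left(-1\right) 299 = -299$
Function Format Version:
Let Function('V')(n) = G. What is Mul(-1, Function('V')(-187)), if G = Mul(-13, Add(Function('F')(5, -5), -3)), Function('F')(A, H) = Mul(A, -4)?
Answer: -299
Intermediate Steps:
Function('F')(A, H) = Mul(-4, A)
G = 299 (G = Mul(-13, Add(Mul(-4, 5), -3)) = Mul(-13, Add(-20, -3)) = Mul(-13, -23) = 299)
Function('V')(n) = 299
Mul(-1, Function('V')(-187)) = Mul(-1, 299) = -299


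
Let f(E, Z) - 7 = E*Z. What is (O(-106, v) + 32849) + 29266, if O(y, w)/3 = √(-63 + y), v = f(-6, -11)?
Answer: 62115 + 39*I ≈ 62115.0 + 39.0*I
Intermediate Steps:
f(E, Z) = 7 + E*Z
v = 73 (v = 7 - 6*(-11) = 7 + 66 = 73)
O(y, w) = 3*√(-63 + y)
(O(-106, v) + 32849) + 29266 = (3*√(-63 - 106) + 32849) + 29266 = (3*√(-169) + 32849) + 29266 = (3*(13*I) + 32849) + 29266 = (39*I + 32849) + 29266 = (32849 + 39*I) + 29266 = 62115 + 39*I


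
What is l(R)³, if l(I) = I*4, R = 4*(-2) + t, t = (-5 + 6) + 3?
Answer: -4096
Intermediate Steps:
t = 4 (t = 1 + 3 = 4)
R = -4 (R = 4*(-2) + 4 = -8 + 4 = -4)
l(I) = 4*I
l(R)³ = (4*(-4))³ = (-16)³ = -4096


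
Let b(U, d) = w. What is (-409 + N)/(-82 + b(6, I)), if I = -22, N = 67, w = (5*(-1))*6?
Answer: 171/56 ≈ 3.0536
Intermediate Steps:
w = -30 (w = -5*6 = -30)
b(U, d) = -30
(-409 + N)/(-82 + b(6, I)) = (-409 + 67)/(-82 - 30) = -342/(-112) = -342*(-1/112) = 171/56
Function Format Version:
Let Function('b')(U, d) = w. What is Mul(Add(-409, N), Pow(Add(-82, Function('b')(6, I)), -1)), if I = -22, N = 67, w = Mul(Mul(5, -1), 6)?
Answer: Rational(171, 56) ≈ 3.0536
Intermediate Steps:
w = -30 (w = Mul(-5, 6) = -30)
Function('b')(U, d) = -30
Mul(Add(-409, N), Pow(Add(-82, Function('b')(6, I)), -1)) = Mul(Add(-409, 67), Pow(Add(-82, -30), -1)) = Mul(-342, Pow(-112, -1)) = Mul(-342, Rational(-1, 112)) = Rational(171, 56)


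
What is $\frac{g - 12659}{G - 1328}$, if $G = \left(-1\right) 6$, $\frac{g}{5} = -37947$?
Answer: $\frac{101197}{667} \approx 151.72$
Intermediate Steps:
$g = -189735$ ($g = 5 \left(-37947\right) = -189735$)
$G = -6$
$\frac{g - 12659}{G - 1328} = \frac{-189735 - 12659}{-6 - 1328} = - \frac{202394}{-1334} = \left(-202394\right) \left(- \frac{1}{1334}\right) = \frac{101197}{667}$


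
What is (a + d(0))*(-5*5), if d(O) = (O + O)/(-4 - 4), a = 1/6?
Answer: -25/6 ≈ -4.1667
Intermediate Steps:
a = ⅙ ≈ 0.16667
d(O) = -O/4 (d(O) = (2*O)/(-8) = (2*O)*(-⅛) = -O/4)
(a + d(0))*(-5*5) = (⅙ - ¼*0)*(-5*5) = (⅙ + 0)*(-25) = (⅙)*(-25) = -25/6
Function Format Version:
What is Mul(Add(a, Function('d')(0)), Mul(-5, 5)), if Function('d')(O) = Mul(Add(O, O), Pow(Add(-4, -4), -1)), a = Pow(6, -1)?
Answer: Rational(-25, 6) ≈ -4.1667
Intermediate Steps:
a = Rational(1, 6) ≈ 0.16667
Function('d')(O) = Mul(Rational(-1, 4), O) (Function('d')(O) = Mul(Mul(2, O), Pow(-8, -1)) = Mul(Mul(2, O), Rational(-1, 8)) = Mul(Rational(-1, 4), O))
Mul(Add(a, Function('d')(0)), Mul(-5, 5)) = Mul(Add(Rational(1, 6), Mul(Rational(-1, 4), 0)), Mul(-5, 5)) = Mul(Add(Rational(1, 6), 0), -25) = Mul(Rational(1, 6), -25) = Rational(-25, 6)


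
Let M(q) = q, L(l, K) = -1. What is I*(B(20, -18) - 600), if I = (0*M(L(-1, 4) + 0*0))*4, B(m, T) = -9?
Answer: 0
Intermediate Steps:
I = 0 (I = (0*(-1 + 0*0))*4 = (0*(-1 + 0))*4 = (0*(-1))*4 = 0*4 = 0)
I*(B(20, -18) - 600) = 0*(-9 - 600) = 0*(-609) = 0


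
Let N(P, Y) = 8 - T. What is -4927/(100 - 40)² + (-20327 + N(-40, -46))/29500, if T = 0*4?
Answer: -2184949/1062000 ≈ -2.0574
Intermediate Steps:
T = 0
N(P, Y) = 8 (N(P, Y) = 8 - 1*0 = 8 + 0 = 8)
-4927/(100 - 40)² + (-20327 + N(-40, -46))/29500 = -4927/(100 - 40)² + (-20327 + 8)/29500 = -4927/(60²) - 20319*1/29500 = -4927/3600 - 20319/29500 = -2184949/1062000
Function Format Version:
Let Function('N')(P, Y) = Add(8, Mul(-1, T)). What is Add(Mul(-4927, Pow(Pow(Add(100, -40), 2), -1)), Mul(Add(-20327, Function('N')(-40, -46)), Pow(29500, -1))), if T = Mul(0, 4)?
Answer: Rational(-2184949, 1062000) ≈ -2.0574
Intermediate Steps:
T = 0
Function('N')(P, Y) = 8 (Function('N')(P, Y) = Add(8, Mul(-1, 0)) = Add(8, 0) = 8)
Add(Mul(-4927, Pow(Pow(Add(100, -40), 2), -1)), Mul(Add(-20327, Function('N')(-40, -46)), Pow(29500, -1))) = Add(Mul(-4927, Pow(Pow(Add(100, -40), 2), -1)), Mul(Add(-20327, 8), Pow(29500, -1))) = Add(Mul(-4927, Pow(Pow(60, 2), -1)), Mul(-20319, Rational(1, 29500))) = Add(Mul(-4927, Pow(3600, -1)), Rational(-20319, 29500)) = Add(Mul(-4927, Rational(1, 3600)), Rational(-20319, 29500)) = Add(Rational(-4927, 3600), Rational(-20319, 29500)) = Rational(-2184949, 1062000)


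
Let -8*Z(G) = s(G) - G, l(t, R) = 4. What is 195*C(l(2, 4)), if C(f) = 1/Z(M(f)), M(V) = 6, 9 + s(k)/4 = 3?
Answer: 52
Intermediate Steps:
s(k) = -24 (s(k) = -36 + 4*3 = -36 + 12 = -24)
Z(G) = 3 + G/8 (Z(G) = -(-24 - G)/8 = 3 + G/8)
C(f) = 4/15 (C(f) = 1/(3 + (⅛)*6) = 1/(3 + ¾) = 1/(15/4) = 4/15)
195*C(l(2, 4)) = 195*(4/15) = 52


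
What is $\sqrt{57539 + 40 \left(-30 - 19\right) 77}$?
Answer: $i \sqrt{93381} \approx 305.58 i$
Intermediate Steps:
$\sqrt{57539 + 40 \left(-30 - 19\right) 77} = \sqrt{57539 + 40 \left(-49\right) 77} = \sqrt{57539 - 150920} = \sqrt{-93381} = i \sqrt{93381}$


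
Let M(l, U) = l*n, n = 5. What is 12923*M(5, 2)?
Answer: 323075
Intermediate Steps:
M(l, U) = 5*l (M(l, U) = l*5 = 5*l)
12923*M(5, 2) = 12923*(5*5) = 12923*25 = 323075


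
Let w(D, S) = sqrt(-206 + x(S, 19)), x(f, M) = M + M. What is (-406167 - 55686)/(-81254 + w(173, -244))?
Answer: 18763701831/3301106342 + 461853*I*sqrt(42)/3301106342 ≈ 5.6841 + 0.00090671*I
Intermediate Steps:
x(f, M) = 2*M
w(D, S) = 2*I*sqrt(42) (w(D, S) = sqrt(-206 + 2*19) = sqrt(-206 + 38) = sqrt(-168) = 2*I*sqrt(42))
(-406167 - 55686)/(-81254 + w(173, -244)) = (-406167 - 55686)/(-81254 + 2*I*sqrt(42)) = -461853/(-81254 + 2*I*sqrt(42))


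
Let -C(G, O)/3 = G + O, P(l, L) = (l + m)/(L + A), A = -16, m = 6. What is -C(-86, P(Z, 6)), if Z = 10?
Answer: -1314/5 ≈ -262.80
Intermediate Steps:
P(l, L) = (6 + l)/(-16 + L) (P(l, L) = (l + 6)/(L - 16) = (6 + l)/(-16 + L))
C(G, O) = -3*G - 3*O (C(G, O) = -3*(G + O) = -3*G - 3*O)
-C(-86, P(Z, 6)) = -(-3*(-86) - 3*(6 + 10)/(-16 + 6)) = -(258 - 3*16/(-10)) = -(258 - (-3)*16/10) = -(258 - 3*(-8/5)) = -(258 + 24/5) = -1*1314/5 = -1314/5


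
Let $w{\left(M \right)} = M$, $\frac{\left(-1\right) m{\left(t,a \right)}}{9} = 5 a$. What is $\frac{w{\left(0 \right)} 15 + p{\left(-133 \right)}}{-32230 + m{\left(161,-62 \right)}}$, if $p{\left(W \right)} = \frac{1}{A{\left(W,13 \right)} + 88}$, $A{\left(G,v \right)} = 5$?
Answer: $- \frac{1}{2737920} \approx -3.6524 \cdot 10^{-7}$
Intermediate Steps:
$m{\left(t,a \right)} = - 45 a$ ($m{\left(t,a \right)} = - 9 \cdot 5 a = - 45 a$)
$p{\left(W \right)} = \frac{1}{93}$ ($p{\left(W \right)} = \frac{1}{5 + 88} = \frac{1}{93}$)
$\frac{w{\left(0 \right)} 15 + p{\left(-133 \right)}}{-32230 + m{\left(161,-62 \right)}} = \frac{0 \cdot 15 + \frac{1}{93}}{-32230 - -2790} = \frac{0 + \frac{1}{93}}{-32230 + 2790} = \frac{1}{93 \left(-29440\right)} = \frac{1}{93} \left(- \frac{1}{29440}\right) = - \frac{1}{2737920}$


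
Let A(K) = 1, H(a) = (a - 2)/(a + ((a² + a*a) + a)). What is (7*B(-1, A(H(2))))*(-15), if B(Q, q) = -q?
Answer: 105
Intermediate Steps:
H(a) = (-2 + a)/(2*a + 2*a²) (H(a) = (-2 + a)/(a + ((a² + a²) + a)) = (-2 + a)/(a + (2*a² + a)) = (-2 + a)/(a + (a + 2*a²)) = (-2 + a)/(2*a + 2*a²))
(7*B(-1, A(H(2))))*(-15) = (7*(-1*1))*(-15) = (7*(-1))*(-15) = -7*(-15) = 105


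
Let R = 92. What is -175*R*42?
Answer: -676200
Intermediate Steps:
-175*R*42 = -175*92*42 = -16100*42 = -676200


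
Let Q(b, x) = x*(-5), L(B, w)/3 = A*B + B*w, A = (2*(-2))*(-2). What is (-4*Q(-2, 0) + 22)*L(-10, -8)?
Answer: 0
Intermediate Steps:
A = 8 (A = -4*(-2) = 8)
L(B, w) = 24*B + 3*B*w (L(B, w) = 3*(8*B + B*w) = 24*B + 3*B*w)
Q(b, x) = -5*x
(-4*Q(-2, 0) + 22)*L(-10, -8) = (-(-20)*0 + 22)*(3*(-10)*(8 - 8)) = (-4*0 + 22)*(3*(-10)*0) = (0 + 22)*0 = 22*0 = 0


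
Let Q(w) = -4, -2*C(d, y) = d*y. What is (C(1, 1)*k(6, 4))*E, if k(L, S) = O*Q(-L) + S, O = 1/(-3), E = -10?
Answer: 80/3 ≈ 26.667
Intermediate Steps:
C(d, y) = -d*y/2
O = -1/3 ≈ -0.33333
k(L, S) = 4/3 + S (k(L, S) = -1/3*(-4) + S = 4/3 + S)
(C(1, 1)*k(6, 4))*E = ((-1/2*1*1)*(4/3 + 4))*(-10) = -1/2*16/3*(-10) = -8/3*(-10) = 80/3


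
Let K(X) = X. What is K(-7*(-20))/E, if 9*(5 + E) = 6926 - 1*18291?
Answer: -18/163 ≈ -0.11043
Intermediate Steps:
E = -11410/9 (E = -5 + (6926 - 1*18291)/9 = -5 + (6926 - 18291)/9 = -5 + (⅑)*(-11365) = -5 - 11365/9 = -11410/9 ≈ -1267.8)
K(-7*(-20))/E = (-7*(-20))/(-11410/9) = 140*(-9/11410) = -18/163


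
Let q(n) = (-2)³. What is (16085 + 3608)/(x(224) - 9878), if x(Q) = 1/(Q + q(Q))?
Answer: -4253688/2133647 ≈ -1.9936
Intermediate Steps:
q(n) = -8
x(Q) = 1/(-8 + Q) (x(Q) = 1/(Q - 8) = 1/(-8 + Q))
(16085 + 3608)/(x(224) - 9878) = (16085 + 3608)/(1/(-8 + 224) - 9878) = 19693/(1/216 - 9878) = 19693/(-2133647/216) = 19693*(-216/2133647) = -4253688/2133647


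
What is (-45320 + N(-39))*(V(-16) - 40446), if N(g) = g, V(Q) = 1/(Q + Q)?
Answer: 58706929007/32 ≈ 1.8346e+9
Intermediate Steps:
V(Q) = 1/(2*Q)
(-45320 + N(-39))*(V(-16) - 40446) = (-45320 - 39)*((1/2)/(-16) - 40446) = -45359*((1/2)*(-1/16) - 40446) = -45359*(-1/32 - 40446) = -45359*(-1294273/32) = 58706929007/32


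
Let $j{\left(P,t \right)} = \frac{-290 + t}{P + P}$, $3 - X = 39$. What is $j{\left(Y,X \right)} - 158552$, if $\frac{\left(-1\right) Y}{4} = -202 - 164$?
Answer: $- \frac{232120291}{1464} \approx -1.5855 \cdot 10^{5}$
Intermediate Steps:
$X = -36$ ($X = 3 - 39 = -36$)
$Y = 1464$ ($Y = - 4 \left(-202 - 164\right) = \left(-4\right) \left(-366\right) = 1464$)
$j{\left(P,t \right)} = \frac{-290 + t}{2 P}$
$j{\left(Y,X \right)} - 158552 = \frac{-290 - 36}{2 \cdot 1464} - 158552 = \frac{1}{2} \cdot \frac{1}{1464} \left(-326\right) - 158552 = - \frac{163}{1464} - 158552 = - \frac{232120291}{1464}$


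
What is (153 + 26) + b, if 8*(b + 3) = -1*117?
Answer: 1291/8 ≈ 161.38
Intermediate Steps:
b = -141/8 (b = -3 + (-1*117)/8 = -3 + (⅛)*(-117) = -3 - 117/8 = -141/8 ≈ -17.625)
(153 + 26) + b = (153 + 26) - 141/8 = 179 - 141/8 = 1291/8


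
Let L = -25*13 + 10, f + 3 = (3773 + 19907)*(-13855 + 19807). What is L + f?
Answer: 140943042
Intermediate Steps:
f = 140943357 (f = -3 + (3773 + 19907)*(-13855 + 19807) = -3 + 23680*5952 = -3 + 140943360 = 140943357)
L = -315 (L = -325 + 10 = -315)
L + f = -315 + 140943357 = 140943042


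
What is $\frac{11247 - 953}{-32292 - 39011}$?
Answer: $- \frac{10294}{71303} \approx -0.14437$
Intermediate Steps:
$\frac{11247 - 953}{-32292 - 39011} = \frac{10294}{-71303} = 10294 \left(- \frac{1}{71303}\right) = - \frac{10294}{71303}$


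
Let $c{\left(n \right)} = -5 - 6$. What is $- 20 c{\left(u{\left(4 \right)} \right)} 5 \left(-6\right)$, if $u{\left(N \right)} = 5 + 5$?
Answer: $-6600$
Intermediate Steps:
$u{\left(N \right)} = 10$
$c{\left(n \right)} = -11$ ($c{\left(n \right)} = -5 - 6 = -11$)
$- 20 c{\left(u{\left(4 \right)} \right)} 5 \left(-6\right) = \left(-20\right) \left(-11\right) 5 \left(-6\right) = 220 \left(-30\right) = -6600$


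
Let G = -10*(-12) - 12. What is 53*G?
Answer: 5724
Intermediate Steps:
G = 108 (G = 120 - 12 = 108)
53*G = 53*108 = 5724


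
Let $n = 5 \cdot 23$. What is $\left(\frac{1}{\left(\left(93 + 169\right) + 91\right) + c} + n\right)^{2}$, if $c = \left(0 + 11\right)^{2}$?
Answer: $\frac{2971449121}{224676} \approx 13225.0$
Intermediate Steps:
$c = 121$ ($c = 11^{2} = 121$)
$n = 115$
$\left(\frac{1}{\left(\left(93 + 169\right) + 91\right) + c} + n\right)^{2} = \left(\frac{1}{\left(\left(93 + 169\right) + 91\right) + 121} + 115\right)^{2} = \left(\frac{1}{\left(262 + 91\right) + 121} + 115\right)^{2} = \left(\frac{1}{353 + 121} + 115\right)^{2} = \left(\frac{1}{474} + 115\right)^{2} = \left(\frac{54511}{474}\right)^{2} = \frac{2971449121}{224676}$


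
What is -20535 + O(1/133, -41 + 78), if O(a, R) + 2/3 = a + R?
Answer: -8178965/399 ≈ -20499.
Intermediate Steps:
O(a, R) = -⅔ + R + a (O(a, R) = -⅔ + (a + R) = -⅔ + (R + a) = -⅔ + R + a)
-20535 + O(1/133, -41 + 78) = -20535 + (-⅔ + (-41 + 78) + 1/133) = -20535 + (-⅔ + 37 + 1/133) = -20535 + 14500/399 = -8178965/399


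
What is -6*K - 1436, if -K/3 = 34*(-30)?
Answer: -19796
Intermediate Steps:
K = 3060 (K = -102*(-30) = -3*(-1020) = 3060)
-6*K - 1436 = -6*3060 - 1436 = -18360 - 1436 = -19796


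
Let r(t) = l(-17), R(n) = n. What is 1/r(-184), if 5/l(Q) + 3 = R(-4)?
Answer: -7/5 ≈ -1.4000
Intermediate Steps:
l(Q) = -5/7 (l(Q) = 5/(-3 - 4) = 5/(-7) = 5*(-⅐) = -5/7)
r(t) = -5/7
1/r(-184) = 1/(-5/7) = -7/5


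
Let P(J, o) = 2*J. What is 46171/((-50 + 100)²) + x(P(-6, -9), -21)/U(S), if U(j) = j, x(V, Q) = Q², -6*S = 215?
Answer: 662353/107500 ≈ 6.1614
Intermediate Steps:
S = -215/6 (S = -⅙*215 = -215/6 ≈ -35.833)
46171/((-50 + 100)²) + x(P(-6, -9), -21)/U(S) = 46171/((-50 + 100)²) + (-21)²/(-215/6) = 46171/(50²) + 441*(-6/215) = 46171/2500 - 2646/215 = 662353/107500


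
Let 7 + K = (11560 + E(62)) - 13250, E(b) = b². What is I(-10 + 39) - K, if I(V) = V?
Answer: -2118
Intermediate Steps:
K = 2147 (K = -7 + ((11560 + 62²) - 13250) = -7 + ((11560 + 3844) - 13250) = -7 + (15404 - 13250) = -7 + 2154 = 2147)
I(-10 + 39) - K = (-10 + 39) - 1*2147 = 29 - 2147 = -2118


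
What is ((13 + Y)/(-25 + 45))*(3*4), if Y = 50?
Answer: 189/5 ≈ 37.800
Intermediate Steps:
((13 + Y)/(-25 + 45))*(3*4) = ((13 + 50)/(-25 + 45))*(3*4) = (63/20)*12 = 189/5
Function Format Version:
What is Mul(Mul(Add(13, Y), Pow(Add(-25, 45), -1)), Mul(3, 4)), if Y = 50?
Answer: Rational(189, 5) ≈ 37.800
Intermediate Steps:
Mul(Mul(Add(13, Y), Pow(Add(-25, 45), -1)), Mul(3, 4)) = Mul(Mul(Add(13, 50), Pow(Add(-25, 45), -1)), Mul(3, 4)) = Mul(Mul(63, Pow(20, -1)), 12) = Mul(Mul(63, Rational(1, 20)), 12) = Mul(Rational(63, 20), 12) = Rational(189, 5)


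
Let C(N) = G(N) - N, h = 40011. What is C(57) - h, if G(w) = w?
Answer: -40011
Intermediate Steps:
C(N) = 0 (C(N) = N - N = 0)
C(57) - h = 0 - 1*40011 = 0 - 40011 = -40011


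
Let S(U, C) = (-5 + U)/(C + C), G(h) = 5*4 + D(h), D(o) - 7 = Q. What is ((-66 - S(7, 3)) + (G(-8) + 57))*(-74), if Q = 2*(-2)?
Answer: -3034/3 ≈ -1011.3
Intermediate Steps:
Q = -4
D(o) = 3 (D(o) = 7 - 4 = 3)
G(h) = 23 (G(h) = 5*4 + 3 = 20 + 3 = 23)
S(U, C) = (-5 + U)/(2*C) (S(U, C) = (-5 + U)/((2*C)) = (-5 + U)*(1/(2*C)) = (-5 + U)/(2*C))
((-66 - S(7, 3)) + (G(-8) + 57))*(-74) = ((-66 - (-5 + 7)/(2*3)) + (23 + 57))*(-74) = ((-66 - 2/(2*3)) + 80)*(-74) = ((-66 - 1*1/3) + 80)*(-74) = ((-66 - 1/3) + 80)*(-74) = (-199/3 + 80)*(-74) = (41/3)*(-74) = -3034/3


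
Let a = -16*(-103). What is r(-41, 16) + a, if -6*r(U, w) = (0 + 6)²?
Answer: 1642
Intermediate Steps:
r(U, w) = -6 (r(U, w) = -(0 + 6)²/6 = -⅙*6² = -⅙*36 = -6)
a = 1648
r(-41, 16) + a = -6 + 1648 = 1642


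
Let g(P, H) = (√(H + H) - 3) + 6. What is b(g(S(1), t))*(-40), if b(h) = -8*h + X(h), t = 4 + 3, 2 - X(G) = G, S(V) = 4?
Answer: 1000 + 360*√14 ≈ 2347.0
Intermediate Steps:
X(G) = 2 - G
t = 7
g(P, H) = 3 + √2*√H (g(P, H) = (√(2*H) - 3) + 6 = (√2*√H - 3) + 6 = (-3 + √2*√H) + 6 = 3 + √2*√H)
b(h) = 2 - 9*h (b(h) = -8*h + (2 - h) = 2 - 9*h)
b(g(S(1), t))*(-40) = (2 - 9*(3 + √2*√7))*(-40) = (2 - 9*(3 + √14))*(-40) = (2 + (-27 - 9*√14))*(-40) = (-25 - 9*√14)*(-40) = 1000 + 360*√14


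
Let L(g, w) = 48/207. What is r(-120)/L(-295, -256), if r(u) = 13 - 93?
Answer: -345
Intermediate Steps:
L(g, w) = 16/69 (L(g, w) = 48*(1/207) = 16/69)
r(u) = -80
r(-120)/L(-295, -256) = -80/16/69 = -80*69/16 = -345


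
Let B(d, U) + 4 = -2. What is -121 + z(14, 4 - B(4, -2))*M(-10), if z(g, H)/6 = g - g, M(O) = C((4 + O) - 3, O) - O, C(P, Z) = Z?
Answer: -121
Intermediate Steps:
B(d, U) = -6 (B(d, U) = -4 - 2 = -6)
M(O) = 0 (M(O) = O - O = 0)
z(g, H) = 0 (z(g, H) = 6*(g - g) = 6*0 = 0)
-121 + z(14, 4 - B(4, -2))*M(-10) = -121 + 0*0 = -121 + 0 = -121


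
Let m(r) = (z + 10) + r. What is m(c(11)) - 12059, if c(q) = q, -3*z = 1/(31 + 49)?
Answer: -2889121/240 ≈ -12038.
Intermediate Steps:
z = -1/240 (z = -1/(3*(31 + 49)) = -⅓/80 = -⅓*1/80 = -1/240 ≈ -0.0041667)
m(r) = 2399/240 + r (m(r) = (-1/240 + 10) + r = 2399/240 + r)
m(c(11)) - 12059 = (2399/240 + 11) - 12059 = 5039/240 - 12059 = -2889121/240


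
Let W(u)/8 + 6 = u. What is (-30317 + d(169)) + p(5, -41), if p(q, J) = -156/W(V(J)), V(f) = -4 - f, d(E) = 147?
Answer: -1870579/62 ≈ -30171.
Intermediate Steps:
W(u) = -48 + 8*u
p(q, J) = -156/(-80 - 8*J) (p(q, J) = -156/(-48 + 8*(-4 - J)) = -156/(-48 + (-32 - 8*J)) = -156/(-80 - 8*J))
(-30317 + d(169)) + p(5, -41) = (-30317 + 147) + 39/(2*(10 - 41)) = -30170 + (39/2)/(-31) = -30170 + (39/2)*(-1/31) = -30170 - 39/62 = -1870579/62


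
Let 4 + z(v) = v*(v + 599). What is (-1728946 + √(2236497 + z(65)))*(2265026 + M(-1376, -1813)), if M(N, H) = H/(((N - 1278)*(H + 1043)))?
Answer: -571634232365839613/145970 + 661251690181*√2279653/291940 ≈ -3.9127e+12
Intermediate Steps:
z(v) = -4 + v*(599 + v) (z(v) = -4 + v*(v + 599) = -4 + v*(599 + v))
M(N, H) = H/((-1278 + N)*(1043 + H)) (M(N, H) = H/(((-1278 + N)*(1043 + H))) = H*(1/((-1278 + N)*(1043 + H))) = H/((-1278 + N)*(1043 + H)))
(-1728946 + √(2236497 + z(65)))*(2265026 + M(-1376, -1813)) = (-1728946 + √(2236497 + (-4 + 65² + 599*65)))*(2265026 - 1813/(-1332954 - 1278*(-1813) + 1043*(-1376) - 1813*(-1376))) = (-1728946 + √(2236497 + (-4 + 4225 + 38935)))*(2265026 - 1813/(-1332954 + 2317014 - 1435168 + 2494688)) = (-1728946 + √(2236497 + 43156))*(2265026 - 1813/2043580) = (-1728946 + √2279653)*(2265026 - 1813*1/2043580) = (-1728946 + √2279653)*(2265026 - 259/291940) = (-1728946 + √2279653)*(661251690181/291940) = -571634232365839613/145970 + 661251690181*√2279653/291940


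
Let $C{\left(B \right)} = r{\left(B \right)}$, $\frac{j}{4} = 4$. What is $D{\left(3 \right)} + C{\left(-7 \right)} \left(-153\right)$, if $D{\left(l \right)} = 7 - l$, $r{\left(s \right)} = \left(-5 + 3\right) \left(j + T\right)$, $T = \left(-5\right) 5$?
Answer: $-2750$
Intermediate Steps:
$j = 16$ ($j = 4 \cdot 4 = 16$)
$T = -25$
$r{\left(s \right)} = 18$ ($r{\left(s \right)} = \left(-5 + 3\right) \left(16 - 25\right) = \left(-2\right) \left(-9\right) = 18$)
$C{\left(B \right)} = 18$
$D{\left(3 \right)} + C{\left(-7 \right)} \left(-153\right) = \left(7 - 3\right) + 18 \left(-153\right) = \left(7 - 3\right) - 2754 = 4 - 2754 = -2750$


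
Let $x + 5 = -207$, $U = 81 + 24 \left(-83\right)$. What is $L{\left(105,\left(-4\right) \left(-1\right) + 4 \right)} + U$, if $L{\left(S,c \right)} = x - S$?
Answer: $-2228$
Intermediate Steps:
$U = -1911$ ($U = 81 - 1992 = -1911$)
$x = -212$ ($x = -5 - 207 = -212$)
$L{\left(S,c \right)} = -212 - S$
$L{\left(105,\left(-4\right) \left(-1\right) + 4 \right)} + U = \left(-212 - 105\right) - 1911 = -317 - 1911 = -2228$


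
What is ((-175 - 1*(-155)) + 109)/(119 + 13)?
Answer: 89/132 ≈ 0.67424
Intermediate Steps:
((-175 - 1*(-155)) + 109)/(119 + 13) = ((-175 + 155) + 109)/132 = (-20 + 109)*(1/132) = 89*(1/132) = 89/132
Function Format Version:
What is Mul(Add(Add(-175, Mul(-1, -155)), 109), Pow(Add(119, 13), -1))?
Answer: Rational(89, 132) ≈ 0.67424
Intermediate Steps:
Mul(Add(Add(-175, Mul(-1, -155)), 109), Pow(Add(119, 13), -1)) = Mul(Add(Add(-175, 155), 109), Pow(132, -1)) = Mul(Add(-20, 109), Rational(1, 132)) = Mul(89, Rational(1, 132)) = Rational(89, 132)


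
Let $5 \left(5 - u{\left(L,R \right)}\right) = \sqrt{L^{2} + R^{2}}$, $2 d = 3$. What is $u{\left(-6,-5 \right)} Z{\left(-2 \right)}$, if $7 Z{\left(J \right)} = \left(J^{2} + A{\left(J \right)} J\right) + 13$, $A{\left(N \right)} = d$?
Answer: $10 - \frac{2 \sqrt{61}}{5} \approx 6.8759$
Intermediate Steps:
$d = \frac{3}{2}$ ($d = \frac{1}{2} \cdot 3 = \frac{3}{2} \approx 1.5$)
$A{\left(N \right)} = \frac{3}{2}$
$Z{\left(J \right)} = \frac{13}{7} + \frac{J^{2}}{7} + \frac{3 J}{14}$ ($Z{\left(J \right)} = \frac{\left(J^{2} + \frac{3 J}{2}\right) + 13}{7} = \frac{13 + J^{2} + \frac{3 J}{2}}{7} = \frac{13}{7} + \frac{J^{2}}{7} + \frac{3 J}{14}$)
$u{\left(L,R \right)} = 5 - \frac{\sqrt{L^{2} + R^{2}}}{5}$
$u{\left(-6,-5 \right)} Z{\left(-2 \right)} = \left(5 - \frac{\sqrt{\left(-6\right)^{2} + \left(-5\right)^{2}}}{5}\right) \left(\frac{13}{7} + \frac{\left(-2\right)^{2}}{7} + \frac{3}{14} \left(-2\right)\right) = \left(5 - \frac{\sqrt{36 + 25}}{5}\right) \left(\frac{13}{7} + \frac{1}{7} \cdot 4 - \frac{3}{7}\right) = \left(5 - \frac{\sqrt{61}}{5}\right) \left(\frac{13}{7} + \frac{4}{7} - \frac{3}{7}\right) = \left(5 - \frac{\sqrt{61}}{5}\right) 2 = 10 - \frac{2 \sqrt{61}}{5}$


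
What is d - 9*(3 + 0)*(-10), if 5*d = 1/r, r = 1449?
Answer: 1956151/7245 ≈ 270.00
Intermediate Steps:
d = 1/7245 (d = (1/5)/1449 = (1/5)*(1/1449) = 1/7245 ≈ 0.00013803)
d - 9*(3 + 0)*(-10) = 1/7245 - 9*(3 + 0)*(-10) = 1/7245 - 9*3*(-10) = 1/7245 - 27*(-10) = 1/7245 - 1*(-270) = 1/7245 + 270 = 1956151/7245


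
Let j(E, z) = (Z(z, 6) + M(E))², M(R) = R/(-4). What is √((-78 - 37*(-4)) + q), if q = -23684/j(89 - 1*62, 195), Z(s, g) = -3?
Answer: I*√272474/39 ≈ 13.384*I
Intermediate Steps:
M(R) = -R/4 (M(R) = R*(-¼) = -R/4)
j(E, z) = (-3 - E/4)²
q = -378944/1521 (q = -23684*16/(12 + (89 - 1*62))² = -23684*16/(12 + (89 - 62))² = -23684*16/(12 + 27)² = -23684/((1/16)*39²) = -23684/((1/16)*1521) = -23684/1521/16 = -23684*16/1521 = -378944/1521 ≈ -249.14)
√((-78 - 37*(-4)) + q) = √((-78 - 37*(-4)) - 378944/1521) = √((-78 + 148) - 378944/1521) = √(70 - 378944/1521) = √(-272474/1521) = I*√272474/39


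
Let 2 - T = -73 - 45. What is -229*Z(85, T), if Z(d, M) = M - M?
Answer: 0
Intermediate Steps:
T = 120 (T = 2 - (-73 - 45) = 2 - 1*(-118) = 2 + 118 = 120)
Z(d, M) = 0
-229*Z(85, T) = -229*0 = 0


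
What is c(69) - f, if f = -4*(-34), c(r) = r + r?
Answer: 2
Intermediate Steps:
c(r) = 2*r
f = 136
c(69) - f = 2*69 - 1*136 = 138 - 136 = 2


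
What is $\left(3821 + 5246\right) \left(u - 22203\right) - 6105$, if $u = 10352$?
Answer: $-107459122$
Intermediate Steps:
$\left(3821 + 5246\right) \left(u - 22203\right) - 6105 = \left(3821 + 5246\right) \left(10352 - 22203\right) - 6105 = 9067 \left(-11851\right) - 6105 = -107453017 - 6105 = -107459122$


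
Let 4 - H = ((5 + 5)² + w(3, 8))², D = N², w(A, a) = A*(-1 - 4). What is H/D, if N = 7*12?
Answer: -2407/2352 ≈ -1.0234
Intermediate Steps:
w(A, a) = -5*A (w(A, a) = A*(-5) = -5*A)
N = 84
D = 7056 (D = 84² = 7056)
H = -7221 (H = 4 - ((5 + 5)² - 5*3)² = 4 - (10² - 15)² = 4 - (100 - 15)² = 4 - 1*85² = 4 - 1*7225 = 4 - 7225 = -7221)
H/D = -7221/7056 = -7221*1/7056 = -2407/2352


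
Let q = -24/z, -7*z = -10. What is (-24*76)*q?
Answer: 153216/5 ≈ 30643.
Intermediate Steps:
z = 10/7 (z = -⅐*(-10) = 10/7 ≈ 1.4286)
q = -84/5 (q = -24/10/7 = -24*7/10 = -84/5 ≈ -16.800)
(-24*76)*q = -24*76*(-84/5) = -1824*(-84/5) = 153216/5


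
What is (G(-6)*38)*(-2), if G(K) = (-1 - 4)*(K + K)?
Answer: -4560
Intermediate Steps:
G(K) = -10*K
(G(-6)*38)*(-2) = (-10*(-6)*38)*(-2) = (60*38)*(-2) = 2280*(-2) = -4560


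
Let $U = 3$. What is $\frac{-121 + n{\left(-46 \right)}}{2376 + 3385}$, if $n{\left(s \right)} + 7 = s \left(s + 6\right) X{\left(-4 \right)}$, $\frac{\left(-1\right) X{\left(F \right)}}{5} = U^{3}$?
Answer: $- \frac{35504}{823} \approx -43.14$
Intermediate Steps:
$X{\left(F \right)} = -135$ ($X{\left(F \right)} = - 5 \cdot 3^{3} = \left(-5\right) 27 = -135$)
$n{\left(s \right)} = -7 - 135 s \left(6 + s\right)$ ($n{\left(s \right)} = -7 + s \left(s + 6\right) \left(-135\right) = -7 + s \left(6 + s\right) \left(-135\right) = -7 - 135 s \left(6 + s\right)$)
$\frac{-121 + n{\left(-46 \right)}}{2376 + 3385} = \frac{-121 - \left(-37253 + 285660\right)}{2376 + 3385} = \frac{-121 - 248407}{5761} = \left(-121 - 248407\right) \frac{1}{5761} = \left(-248528\right) \frac{1}{5761} = - \frac{35504}{823}$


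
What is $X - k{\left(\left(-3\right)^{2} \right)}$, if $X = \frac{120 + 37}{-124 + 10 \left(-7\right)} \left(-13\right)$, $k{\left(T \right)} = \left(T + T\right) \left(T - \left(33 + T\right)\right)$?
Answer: $\frac{117277}{194} \approx 604.52$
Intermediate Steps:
$k{\left(T \right)} = - 66 T$ ($k{\left(T \right)} = 2 T \left(-33\right) = - 66 T$)
$X = \frac{2041}{194}$ ($X = \frac{157}{-124 - 70} \left(-13\right) = \frac{157}{-194} \left(-13\right) = 157 \left(- \frac{1}{194}\right) \left(-13\right) = \left(- \frac{157}{194}\right) \left(-13\right) = \frac{2041}{194} \approx 10.521$)
$X - k{\left(\left(-3\right)^{2} \right)} = \frac{2041}{194} - - 66 \left(-3\right)^{2} = \frac{2041}{194} - \left(-66\right) 9 = \frac{2041}{194} - -594 = \frac{2041}{194} + 594 = \frac{117277}{194}$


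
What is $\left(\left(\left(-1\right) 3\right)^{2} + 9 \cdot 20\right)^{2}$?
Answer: $35721$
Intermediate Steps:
$\left(\left(\left(-1\right) 3\right)^{2} + 9 \cdot 20\right)^{2} = \left(\left(-3\right)^{2} + 180\right)^{2} = \left(9 + 180\right)^{2} = 189^{2} = 35721$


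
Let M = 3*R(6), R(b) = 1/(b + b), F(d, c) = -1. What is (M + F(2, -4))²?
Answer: 9/16 ≈ 0.56250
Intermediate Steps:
R(b) = 1/(2*b)
M = ¼ (M = 3*((½)/6) = 3*((½)*(⅙)) = 3*(1/12) = ¼ ≈ 0.25000)
(M + F(2, -4))² = (¼ - 1)² = (-¾)² = 9/16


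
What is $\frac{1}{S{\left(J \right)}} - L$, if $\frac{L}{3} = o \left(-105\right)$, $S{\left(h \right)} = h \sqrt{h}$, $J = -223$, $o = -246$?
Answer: $-77490 + \frac{i \sqrt{223}}{49729} \approx -77490.0 + 0.00030029 i$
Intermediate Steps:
$S{\left(h \right)} = h^{\frac{3}{2}}$
$L = 77490$ ($L = 3 \left(\left(-246\right) \left(-105\right)\right) = 3 \cdot 25830 = 77490$)
$\frac{1}{S{\left(J \right)}} - L = \frac{1}{\left(-223\right)^{\frac{3}{2}}} - 77490 = \frac{1}{\left(-223\right) i \sqrt{223}} - 77490 = \frac{i \sqrt{223}}{49729} - 77490 = -77490 + \frac{i \sqrt{223}}{49729}$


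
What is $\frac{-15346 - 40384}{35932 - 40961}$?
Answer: $\frac{55730}{5029} \approx 11.082$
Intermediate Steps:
$\frac{-15346 - 40384}{35932 - 40961} = - \frac{55730}{-5029} = \left(-55730\right) \left(- \frac{1}{5029}\right) = \frac{55730}{5029}$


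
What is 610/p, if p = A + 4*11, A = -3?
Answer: 610/41 ≈ 14.878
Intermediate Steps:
p = 41 (p = -3 + 4*11 = -3 + 44 = 41)
610/p = 610/41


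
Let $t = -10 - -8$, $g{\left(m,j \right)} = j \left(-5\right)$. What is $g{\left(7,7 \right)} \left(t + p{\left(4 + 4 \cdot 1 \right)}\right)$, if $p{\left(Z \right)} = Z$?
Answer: $-210$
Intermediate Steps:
$g{\left(m,j \right)} = - 5 j$
$t = -2$ ($t = -10 + 8 = -2$)
$g{\left(7,7 \right)} \left(t + p{\left(4 + 4 \cdot 1 \right)}\right) = \left(-5\right) 7 \left(-2 + \left(4 + 4 \cdot 1\right)\right) = - 35 \left(-2 + \left(4 + 4\right)\right) = - 35 \left(-2 + 8\right) = \left(-35\right) 6 = -210$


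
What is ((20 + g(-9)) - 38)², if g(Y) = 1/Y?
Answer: 26569/81 ≈ 328.01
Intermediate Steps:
((20 + g(-9)) - 38)² = ((20 + 1/(-9)) - 38)² = ((20 - ⅑) - 38)² = (179/9 - 38)² = (-163/9)² = 26569/81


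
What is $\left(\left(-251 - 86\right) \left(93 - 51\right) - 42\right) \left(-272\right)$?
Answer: $3861312$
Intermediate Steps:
$\left(\left(-251 - 86\right) \left(93 - 51\right) - 42\right) \left(-272\right) = \left(\left(-337\right) 42 - 42\right) \left(-272\right) = \left(-14154 - 42\right) \left(-272\right) = \left(-14196\right) \left(-272\right) = 3861312$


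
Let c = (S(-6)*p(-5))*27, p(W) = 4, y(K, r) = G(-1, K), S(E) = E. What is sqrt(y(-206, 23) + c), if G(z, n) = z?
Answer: I*sqrt(649) ≈ 25.475*I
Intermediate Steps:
y(K, r) = -1
c = -648 (c = -6*4*27 = -24*27 = -648)
sqrt(y(-206, 23) + c) = sqrt(-1 - 648) = sqrt(-649) = I*sqrt(649)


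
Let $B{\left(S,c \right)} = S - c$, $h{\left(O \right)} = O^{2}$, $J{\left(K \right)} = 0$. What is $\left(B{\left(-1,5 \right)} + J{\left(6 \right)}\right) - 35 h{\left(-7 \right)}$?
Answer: $-1721$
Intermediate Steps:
$\left(B{\left(-1,5 \right)} + J{\left(6 \right)}\right) - 35 h{\left(-7 \right)} = \left(\left(-1 - 5\right) + 0\right) - 35 \left(-7\right)^{2} = \left(\left(-1 - 5\right) + 0\right) - 1715 = \left(-6 + 0\right) - 1715 = -6 - 1715 = -1721$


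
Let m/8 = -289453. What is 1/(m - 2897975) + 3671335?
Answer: 19140868484664/5213599 ≈ 3.6713e+6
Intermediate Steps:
m = -2315624 (m = 8*(-289453) = -2315624)
1/(m - 2897975) + 3671335 = 1/(-2315624 - 2897975) + 3671335 = 1/(-5213599) + 3671335 = -1/5213599 + 3671335 = 19140868484664/5213599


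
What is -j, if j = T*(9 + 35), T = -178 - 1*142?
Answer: 14080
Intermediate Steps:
T = -320 (T = -178 - 142 = -320)
j = -14080 (j = -320*(9 + 35) = -320*44 = -14080)
-j = -1*(-14080) = 14080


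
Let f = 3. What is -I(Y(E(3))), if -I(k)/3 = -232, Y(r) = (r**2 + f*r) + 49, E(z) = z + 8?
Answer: -696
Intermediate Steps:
E(z) = 8 + z
Y(r) = 49 + r**2 + 3*r (Y(r) = (r**2 + 3*r) + 49 = 49 + r**2 + 3*r)
I(k) = 696 (I(k) = -3*(-232) = 696)
-I(Y(E(3))) = -1*696 = -696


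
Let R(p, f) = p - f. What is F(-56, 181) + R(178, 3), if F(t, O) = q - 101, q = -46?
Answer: 28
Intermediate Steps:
F(t, O) = -147 (F(t, O) = -46 - 101 = -147)
F(-56, 181) + R(178, 3) = -147 + (178 - 1*3) = -147 + (178 - 3) = -147 + 175 = 28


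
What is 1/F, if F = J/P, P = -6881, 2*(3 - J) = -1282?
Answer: -983/92 ≈ -10.685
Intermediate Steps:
J = 644 (J = 3 - ½*(-1282) = 3 + 641 = 644)
F = -92/983 (F = 644/(-6881) = 644*(-1/6881) = -92/983 ≈ -0.093591)
1/F = 1/(-92/983) = -983/92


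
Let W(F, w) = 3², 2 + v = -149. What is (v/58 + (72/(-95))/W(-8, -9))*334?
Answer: -2473103/2755 ≈ -897.68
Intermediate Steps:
v = -151 (v = -2 - 149 = -151)
W(F, w) = 9
(v/58 + (72/(-95))/W(-8, -9))*334 = (-151/58 + (72/(-95))/9)*334 = (-151*1/58 + (72*(-1/95))*(⅑))*334 = (-151/58 - 72/95*⅑)*334 = (-151/58 - 8/95)*334 = -14809/5510*334 = -2473103/2755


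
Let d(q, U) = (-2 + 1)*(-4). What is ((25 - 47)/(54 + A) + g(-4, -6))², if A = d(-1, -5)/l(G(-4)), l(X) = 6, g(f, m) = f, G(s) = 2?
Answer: 130321/6724 ≈ 19.381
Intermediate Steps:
d(q, U) = 4 (d(q, U) = -1*(-4) = 4)
A = ⅔ (A = 4/6 = 4*(⅙) = ⅔ ≈ 0.66667)
((25 - 47)/(54 + A) + g(-4, -6))² = ((25 - 47)/(54 + ⅔) - 4)² = (-22/164/3 - 4)² = (-22*3/164 - 4)² = (-33/82 - 4)² = (-361/82)² = 130321/6724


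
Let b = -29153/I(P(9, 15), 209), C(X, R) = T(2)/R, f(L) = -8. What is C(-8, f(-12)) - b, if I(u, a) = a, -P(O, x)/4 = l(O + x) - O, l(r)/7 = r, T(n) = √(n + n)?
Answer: 116403/836 ≈ 139.24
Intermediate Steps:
T(n) = √2*√n (T(n) = √(2*n) = √2*√n)
l(r) = 7*r
C(X, R) = 2/R (C(X, R) = (√2*√2)/R = 2/R)
P(O, x) = -28*x - 24*O (P(O, x) = -4*(7*(O + x) - O) = -4*((7*O + 7*x) - O) = -4*(6*O + 7*x) = -28*x - 24*O)
b = -29153/209 ≈ -139.49
C(-8, f(-12)) - b = 2/(-8) - 1*(-29153/209) = 2*(-⅛) + 29153/209 = -¼ + 29153/209 = 116403/836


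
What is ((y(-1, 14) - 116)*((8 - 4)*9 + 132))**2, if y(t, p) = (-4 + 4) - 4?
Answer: 406425600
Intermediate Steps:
y(t, p) = -4 (y(t, p) = 0 - 4 = -4)
((y(-1, 14) - 116)*((8 - 4)*9 + 132))**2 = ((-4 - 116)*((8 - 4)*9 + 132))**2 = (-120*(4*9 + 132))**2 = (-120*(36 + 132))**2 = (-120*168)**2 = (-20160)**2 = 406425600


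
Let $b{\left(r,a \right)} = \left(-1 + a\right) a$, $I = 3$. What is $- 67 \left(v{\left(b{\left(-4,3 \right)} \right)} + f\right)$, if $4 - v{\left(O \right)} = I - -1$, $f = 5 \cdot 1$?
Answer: $-335$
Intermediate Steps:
$b{\left(r,a \right)} = a \left(-1 + a\right)$
$f = 5$
$v{\left(O \right)} = 0$ ($v{\left(O \right)} = 4 - \left(3 - -1\right) = 4 - \left(3 + 1\right) = 4 - 4 = 0$)
$- 67 \left(v{\left(b{\left(-4,3 \right)} \right)} + f\right) = - 67 \left(0 + 5\right) = \left(-67\right) 5 = -335$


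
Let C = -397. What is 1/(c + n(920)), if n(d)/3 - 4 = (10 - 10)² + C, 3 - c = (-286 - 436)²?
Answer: -1/522460 ≈ -1.9140e-6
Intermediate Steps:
c = -521281 (c = 3 - (-286 - 436)² = 3 - 1*(-722)² = 3 - 1*521284 = 3 - 521284 = -521281)
n(d) = -1179 (n(d) = 12 + 3*((10 - 10)² - 397) = 12 + 3*(0² - 397) = 12 + 3*(0 - 397) = 12 + 3*(-397) = 12 - 1191 = -1179)
1/(c + n(920)) = 1/(-521281 - 1179) = 1/(-522460) = -1/522460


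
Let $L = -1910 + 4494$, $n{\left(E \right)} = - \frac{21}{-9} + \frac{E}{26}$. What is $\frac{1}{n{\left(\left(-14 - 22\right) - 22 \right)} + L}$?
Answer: $\frac{39}{100780} \approx 0.00038698$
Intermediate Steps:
$n{\left(E \right)} = \frac{7}{3} + \frac{E}{26}$ ($n{\left(E \right)} = \left(-21\right) \left(- \frac{1}{9}\right) + E \frac{1}{26} = \frac{7}{3} + \frac{E}{26}$)
$L = 2584$
$\frac{1}{n{\left(\left(-14 - 22\right) - 22 \right)} + L} = \frac{1}{\left(\frac{7}{3} + \frac{\left(-14 - 22\right) - 22}{26}\right) + 2584} = \frac{1}{\left(\frac{7}{3} + \frac{-36 - 22}{26}\right) + 2584} = \frac{1}{\left(\frac{7}{3} + \frac{1}{26} \left(-58\right)\right) + 2584} = \frac{1}{\left(\frac{7}{3} - \frac{29}{13}\right) + 2584} = \frac{1}{\frac{4}{39} + 2584} = \frac{1}{\frac{100780}{39}} = \frac{39}{100780}$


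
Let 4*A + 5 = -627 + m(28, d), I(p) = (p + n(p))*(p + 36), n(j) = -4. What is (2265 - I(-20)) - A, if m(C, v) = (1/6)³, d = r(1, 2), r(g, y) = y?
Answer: 2425247/864 ≈ 2807.0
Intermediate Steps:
d = 2
I(p) = (-4 + p)*(36 + p) (I(p) = (p - 4)*(p + 36) = (-4 + p)*(36 + p))
m(C, v) = 1/216 (m(C, v) = (⅙)³ = 1/216)
A = -136511/864 (A = -5/4 + (-627 + 1/216)/4 = -5/4 + (¼)*(-135431/216) = -5/4 - 135431/864 = -136511/864 ≈ -158.00)
(2265 - I(-20)) - A = (2265 - (-144 + (-20)² + 32*(-20))) - 1*(-136511/864) = (2265 - (-144 + 400 - 640)) + 136511/864 = (2265 - 1*(-384)) + 136511/864 = (2265 + 384) + 136511/864 = 2649 + 136511/864 = 2425247/864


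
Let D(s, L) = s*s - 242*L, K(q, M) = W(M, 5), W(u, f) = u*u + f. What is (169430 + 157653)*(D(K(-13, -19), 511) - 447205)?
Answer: -142906160613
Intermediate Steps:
W(u, f) = f + u² (W(u, f) = u² + f = f + u²)
K(q, M) = 5 + M²
D(s, L) = s² - 242*L
(169430 + 157653)*(D(K(-13, -19), 511) - 447205) = (169430 + 157653)*(((5 + (-19)²)² - 242*511) - 447205) = 327083*(((5 + 361)² - 123662) - 447205) = 327083*((366² - 123662) - 447205) = 327083*((133956 - 123662) - 447205) = 327083*(10294 - 447205) = 327083*(-436911) = -142906160613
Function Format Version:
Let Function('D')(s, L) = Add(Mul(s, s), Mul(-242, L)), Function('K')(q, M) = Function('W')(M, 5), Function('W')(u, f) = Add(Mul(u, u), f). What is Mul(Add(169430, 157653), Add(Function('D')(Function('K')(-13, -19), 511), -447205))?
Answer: -142906160613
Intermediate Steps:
Function('W')(u, f) = Add(f, Pow(u, 2)) (Function('W')(u, f) = Add(Pow(u, 2), f) = Add(f, Pow(u, 2)))
Function('K')(q, M) = Add(5, Pow(M, 2))
Function('D')(s, L) = Add(Pow(s, 2), Mul(-242, L))
Mul(Add(169430, 157653), Add(Function('D')(Function('K')(-13, -19), 511), -447205)) = Mul(Add(169430, 157653), Add(Add(Pow(Add(5, Pow(-19, 2)), 2), Mul(-242, 511)), -447205)) = Mul(327083, Add(Add(Pow(Add(5, 361), 2), -123662), -447205)) = Mul(327083, Add(Add(Pow(366, 2), -123662), -447205)) = Mul(327083, Add(Add(133956, -123662), -447205)) = Mul(327083, Add(10294, -447205)) = Mul(327083, -436911) = -142906160613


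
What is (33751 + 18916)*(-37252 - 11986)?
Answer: -2593217746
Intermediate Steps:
(33751 + 18916)*(-37252 - 11986) = 52667*(-49238) = -2593217746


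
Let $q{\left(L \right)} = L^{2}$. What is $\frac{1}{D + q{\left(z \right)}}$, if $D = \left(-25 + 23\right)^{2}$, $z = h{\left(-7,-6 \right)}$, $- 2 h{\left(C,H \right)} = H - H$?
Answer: $\frac{1}{4} \approx 0.25$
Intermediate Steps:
$h{\left(C,H \right)} = 0$ ($h{\left(C,H \right)} = - \frac{H - H}{2} = \left(- \frac{1}{2}\right) 0 = 0$)
$z = 0$
$D = 4$ ($D = \left(-2\right)^{2} = 4$)
$\frac{1}{D + q{\left(z \right)}} = \frac{1}{4 + 0^{2}} = \frac{1}{4 + 0} = \frac{1}{4}$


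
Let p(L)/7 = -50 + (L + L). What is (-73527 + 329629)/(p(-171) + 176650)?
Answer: 128051/86953 ≈ 1.4726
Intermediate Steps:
p(L) = -350 + 14*L (p(L) = 7*(-50 + (L + L)) = 7*(-50 + 2*L) = -350 + 14*L)
(-73527 + 329629)/(p(-171) + 176650) = (-73527 + 329629)/((-350 + 14*(-171)) + 176650) = 256102/((-350 - 2394) + 176650) = 256102/(-2744 + 176650) = 256102/173906 = 256102*(1/173906) = 128051/86953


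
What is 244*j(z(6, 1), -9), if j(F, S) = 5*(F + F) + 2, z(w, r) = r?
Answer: 2928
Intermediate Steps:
j(F, S) = 2 + 10*F (j(F, S) = 5*(2*F) + 2 = 10*F + 2 = 2 + 10*F)
244*j(z(6, 1), -9) = 244*(2 + 10*1) = 244*(2 + 10) = 244*12 = 2928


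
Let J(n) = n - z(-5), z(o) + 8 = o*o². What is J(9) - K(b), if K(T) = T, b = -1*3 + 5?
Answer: 140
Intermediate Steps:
b = 2 (b = -3 + 5 = 2)
z(o) = -8 + o³ (z(o) = -8 + o*o² = -8 + o³)
J(n) = 133 + n (J(n) = n - (-8 + (-5)³) = n - (-8 - 125) = n - 1*(-133) = n + 133 = 133 + n)
J(9) - K(b) = (133 + 9) - 1*2 = 142 - 2 = 140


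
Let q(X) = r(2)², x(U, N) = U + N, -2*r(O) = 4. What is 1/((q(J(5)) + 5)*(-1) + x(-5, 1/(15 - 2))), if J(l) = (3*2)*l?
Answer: -13/181 ≈ -0.071823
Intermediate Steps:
r(O) = -2 (r(O) = -½*4 = -2)
x(U, N) = N + U
J(l) = 6*l
q(X) = 4 (q(X) = (-2)² = 4)
1/((q(J(5)) + 5)*(-1) + x(-5, 1/(15 - 2))) = 1/((4 + 5)*(-1) + (1/(15 - 2) - 5)) = 1/(9*(-1) + (1/13 - 5)) = 1/(-9 + (1/13 - 5)) = 1/(-9 - 64/13) = 1/(-181/13) = -13/181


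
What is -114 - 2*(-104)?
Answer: 94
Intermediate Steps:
-114 - 2*(-104) = -114 + 208 = 94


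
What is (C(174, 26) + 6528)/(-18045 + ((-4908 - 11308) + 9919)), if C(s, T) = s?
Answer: -1117/4057 ≈ -0.27533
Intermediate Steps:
(C(174, 26) + 6528)/(-18045 + ((-4908 - 11308) + 9919)) = (174 + 6528)/(-18045 + ((-4908 - 11308) + 9919)) = 6702/(-18045 + (-16216 + 9919)) = 6702/(-18045 - 6297) = 6702/(-24342) = 6702*(-1/24342) = -1117/4057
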